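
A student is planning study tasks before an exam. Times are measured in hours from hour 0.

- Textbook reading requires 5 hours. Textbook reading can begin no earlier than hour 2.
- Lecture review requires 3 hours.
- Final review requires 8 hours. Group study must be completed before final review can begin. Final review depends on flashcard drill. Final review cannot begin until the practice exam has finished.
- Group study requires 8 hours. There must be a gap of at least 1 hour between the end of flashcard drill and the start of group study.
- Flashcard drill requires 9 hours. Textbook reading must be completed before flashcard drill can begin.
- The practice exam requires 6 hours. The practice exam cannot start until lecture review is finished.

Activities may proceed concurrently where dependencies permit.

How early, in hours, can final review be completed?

33

Nothing blocks lecture review, so it runs from hour 0 to hour 3.
After lecture review (finishes hour 3), the practice exam can start at hour 3 and finishes at hour 9.
After its own release at hour 2, textbook reading can start at hour 2 and finishes at hour 7.
Flashcard drill waits on textbook reading (finishes hour 7), so it starts at hour 7 and finishes at 7 + 9 = hour 16.
Group study cannot begin until flashcard drill (finishes hour 16, plus 1-hour gap → hour 17). It runs from hour 17 to 17 + 8 = hour 25.
Final review needs all of group study (finishes hour 25); flashcard drill (finishes hour 16); the practice exam (finishes hour 9). That puts its earliest start at hour 25; it finishes at 25 + 8 = hour 33.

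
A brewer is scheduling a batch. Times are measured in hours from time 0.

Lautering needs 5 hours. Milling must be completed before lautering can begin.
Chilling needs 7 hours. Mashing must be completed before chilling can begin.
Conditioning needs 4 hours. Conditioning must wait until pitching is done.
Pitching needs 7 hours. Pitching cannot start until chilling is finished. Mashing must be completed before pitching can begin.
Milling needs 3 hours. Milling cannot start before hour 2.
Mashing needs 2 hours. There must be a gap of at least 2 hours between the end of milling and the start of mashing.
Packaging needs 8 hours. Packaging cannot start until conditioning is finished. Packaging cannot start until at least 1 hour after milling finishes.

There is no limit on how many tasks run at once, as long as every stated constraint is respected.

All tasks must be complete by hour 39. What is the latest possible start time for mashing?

Packaging must finish by hour 39; it takes 8 hours, so it must start by 39 − 8 = hour 31.
Since packaging (must start by hour 31) depends on it, conditioning must finish by hour 31. Backing off its 4-hour duration gives a latest start of hour 27.
Since conditioning (must start by hour 27) depends on it, pitching must finish by hour 27. Backing off its 7-hour duration gives a latest start of hour 20.
Chilling must finish before pitching (must start by hour 20). With a 7-hour duration, chilling must start by 20 − 7 = hour 13.
Mashing has several dependents: chilling (must start by hour 13); pitching (must start by hour 20). The earliest of those limits is hour 13, so mashing must start by 13 − 2 = hour 11.

11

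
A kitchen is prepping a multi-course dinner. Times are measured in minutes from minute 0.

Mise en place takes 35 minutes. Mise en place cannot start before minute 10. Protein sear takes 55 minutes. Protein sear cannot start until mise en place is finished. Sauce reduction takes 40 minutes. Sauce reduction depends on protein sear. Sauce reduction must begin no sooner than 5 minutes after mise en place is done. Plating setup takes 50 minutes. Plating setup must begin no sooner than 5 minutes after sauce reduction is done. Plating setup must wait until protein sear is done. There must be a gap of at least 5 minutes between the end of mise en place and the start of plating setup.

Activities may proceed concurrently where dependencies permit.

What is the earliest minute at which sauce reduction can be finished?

140

Mise en place cannot begin until its own release at minute 10. It runs from minute 10 to 10 + 35 = minute 45.
After mise en place (finishes minute 45), protein sear can start at minute 45 and finishes at minute 100.
For sauce reduction: protein sear (finishes minute 100); mise en place (finishes minute 45, plus 5-minute gap → minute 50). Taking the maximum gives a start of minute 100, and it finishes at 100 + 40 = minute 140.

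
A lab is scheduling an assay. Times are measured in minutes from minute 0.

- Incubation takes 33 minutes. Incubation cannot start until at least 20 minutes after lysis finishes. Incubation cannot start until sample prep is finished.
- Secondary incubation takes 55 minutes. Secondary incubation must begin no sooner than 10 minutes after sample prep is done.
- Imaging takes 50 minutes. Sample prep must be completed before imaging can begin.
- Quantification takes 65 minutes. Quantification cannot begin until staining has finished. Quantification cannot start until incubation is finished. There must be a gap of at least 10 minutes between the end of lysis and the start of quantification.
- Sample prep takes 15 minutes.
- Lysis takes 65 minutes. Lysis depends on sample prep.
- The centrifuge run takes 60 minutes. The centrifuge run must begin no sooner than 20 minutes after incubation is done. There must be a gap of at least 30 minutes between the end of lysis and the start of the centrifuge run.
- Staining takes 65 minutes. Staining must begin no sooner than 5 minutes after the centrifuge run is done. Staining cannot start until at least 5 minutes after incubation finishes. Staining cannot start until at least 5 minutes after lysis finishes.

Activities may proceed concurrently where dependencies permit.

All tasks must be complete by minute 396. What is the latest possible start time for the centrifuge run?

Quantification has no dependents, so it just needs to finish by minute 396. Starting by 396 − 65 = minute 331 achieves that.
Staining has to be done before quantification (must start by minute 331). That means finishing by minute 331, i.e. starting by 331 − 65 = minute 266.
The centrifuge run feeds into staining (must start by minute 266, minus 5-minute gap → minute 261); so the centrifuge run must finish by minute 261 and therefore start by minute 201.

201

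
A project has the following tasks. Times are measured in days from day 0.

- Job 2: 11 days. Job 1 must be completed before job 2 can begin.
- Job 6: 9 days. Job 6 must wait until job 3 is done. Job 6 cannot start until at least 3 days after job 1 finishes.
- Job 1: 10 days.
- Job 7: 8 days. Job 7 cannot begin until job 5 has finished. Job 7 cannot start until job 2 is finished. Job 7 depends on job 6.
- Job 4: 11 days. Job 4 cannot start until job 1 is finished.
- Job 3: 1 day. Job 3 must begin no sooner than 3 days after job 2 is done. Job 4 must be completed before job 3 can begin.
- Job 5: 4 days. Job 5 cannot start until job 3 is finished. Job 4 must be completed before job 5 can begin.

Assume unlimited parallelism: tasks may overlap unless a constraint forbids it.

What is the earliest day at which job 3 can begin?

24

Job 1 can start immediately at day 0; it finishes at day 10.
Job 4 cannot begin until job 1 (finishes day 10). It runs from day 10 to 10 + 11 = day 21.
Job 2 waits on job 1 (finishes day 10), so it starts at day 10 and finishes at 10 + 11 = day 21.
Job 3 waits on job 2 (finishes day 21, plus 3-day gap → day 24); job 4 (finishes day 21). The latest of these is day 24, which is the earliest job 3 can start.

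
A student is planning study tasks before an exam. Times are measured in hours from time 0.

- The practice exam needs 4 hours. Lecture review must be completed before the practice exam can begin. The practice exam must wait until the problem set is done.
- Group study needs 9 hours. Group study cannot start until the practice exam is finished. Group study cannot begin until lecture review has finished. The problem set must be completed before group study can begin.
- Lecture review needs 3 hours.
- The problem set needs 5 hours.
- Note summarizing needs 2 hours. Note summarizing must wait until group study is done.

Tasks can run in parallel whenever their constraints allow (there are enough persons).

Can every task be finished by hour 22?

Yes

Nothing blocks the problem set, so it runs from hour 0 to hour 5.
Nothing blocks lecture review, so it runs from hour 0 to hour 3.
The practice exam needs all of lecture review (finishes hour 3); the problem set (finishes hour 5). That puts its earliest start at hour 5; it finishes at 5 + 4 = hour 9.
Group study has to wait for the practice exam (finishes hour 9); lecture review (finishes hour 3); the problem set (finishes hour 5). The latest of these is hour 9, so group study runs hour 9 to 9 + 9 = hour 18.
After group study (finishes hour 18), note summarizing can start at hour 18 and finishes at hour 20.
Every task is finished by hour 20, which is no later than the deadline of 22, so the schedule is feasible.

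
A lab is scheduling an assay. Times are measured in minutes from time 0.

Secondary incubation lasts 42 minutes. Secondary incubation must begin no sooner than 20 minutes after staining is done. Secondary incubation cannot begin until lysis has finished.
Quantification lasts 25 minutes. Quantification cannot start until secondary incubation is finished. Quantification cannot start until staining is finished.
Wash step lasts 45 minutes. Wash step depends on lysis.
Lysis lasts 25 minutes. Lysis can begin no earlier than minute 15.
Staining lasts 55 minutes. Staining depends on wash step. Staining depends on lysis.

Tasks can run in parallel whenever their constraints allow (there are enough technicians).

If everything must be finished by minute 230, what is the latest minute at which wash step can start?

43

Quantification must finish by minute 230; it takes 25 minutes, so it must start by 230 − 25 = minute 205.
Secondary incubation has to be done before quantification (must start by minute 205). That means finishing by minute 205, i.e. starting by 205 − 42 = minute 163.
For staining: secondary incubation (must start by minute 163, minus 20-minute gap → minute 143); quantification (must start by minute 205). The most restrictive is minute 143; with a 55-minute duration, staining must start by minute 88.
Wash step has to be done before staining (must start by minute 88). That means finishing by minute 88, i.e. starting by 88 − 45 = minute 43.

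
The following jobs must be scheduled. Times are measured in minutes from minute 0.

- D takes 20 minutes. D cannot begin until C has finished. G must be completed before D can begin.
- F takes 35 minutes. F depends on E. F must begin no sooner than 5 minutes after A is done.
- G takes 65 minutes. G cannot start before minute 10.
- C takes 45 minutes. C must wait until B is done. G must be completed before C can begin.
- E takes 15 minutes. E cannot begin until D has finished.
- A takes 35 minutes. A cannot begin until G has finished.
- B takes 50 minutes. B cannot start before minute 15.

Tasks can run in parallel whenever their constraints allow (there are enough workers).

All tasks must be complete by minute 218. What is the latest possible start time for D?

148

Nothing follows F; the deadline of minute 218 is its only limit. It must start by 218 − 35 = minute 183.
E must finish before F (must start by minute 183). With a 15-minute duration, E must start by 183 − 15 = minute 168.
Since E (must start by minute 168) depends on it, D must finish by minute 168. Backing off its 20-minute duration gives a latest start of minute 148.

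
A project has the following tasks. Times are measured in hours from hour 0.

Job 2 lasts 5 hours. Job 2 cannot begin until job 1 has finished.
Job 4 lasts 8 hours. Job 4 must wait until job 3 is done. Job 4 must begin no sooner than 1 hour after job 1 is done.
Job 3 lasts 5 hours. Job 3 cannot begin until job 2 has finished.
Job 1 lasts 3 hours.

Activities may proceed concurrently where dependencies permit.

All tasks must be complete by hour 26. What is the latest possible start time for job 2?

8

Job 4 has no dependents, so it just needs to finish by hour 26. Starting by 26 − 8 = hour 18 achieves that.
Job 3 has to be done before job 4 (must start by hour 18). That means finishing by hour 18, i.e. starting by 18 − 5 = hour 13.
Since job 3 (must start by hour 13) depends on it, job 2 must finish by hour 13. Backing off its 5-hour duration gives a latest start of hour 8.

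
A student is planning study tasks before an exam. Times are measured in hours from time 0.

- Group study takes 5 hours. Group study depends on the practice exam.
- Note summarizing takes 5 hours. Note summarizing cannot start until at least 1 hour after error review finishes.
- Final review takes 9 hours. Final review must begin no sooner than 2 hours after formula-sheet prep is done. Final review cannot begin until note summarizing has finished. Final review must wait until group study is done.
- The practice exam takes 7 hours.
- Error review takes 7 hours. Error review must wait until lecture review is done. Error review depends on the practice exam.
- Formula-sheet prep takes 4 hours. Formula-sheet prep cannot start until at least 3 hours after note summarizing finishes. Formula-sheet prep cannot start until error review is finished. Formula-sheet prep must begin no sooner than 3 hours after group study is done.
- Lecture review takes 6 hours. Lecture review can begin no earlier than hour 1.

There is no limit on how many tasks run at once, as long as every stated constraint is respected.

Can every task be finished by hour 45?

Yes

The practice exam can start immediately at hour 0; it finishes at hour 7.
Group study cannot begin until the practice exam (finishes hour 7). It runs from hour 7 to 7 + 5 = hour 12.
Lecture review waits on its own release at hour 1, so it starts at hour 1 and finishes at 1 + 6 = hour 7.
Error review has to wait for lecture review (finishes hour 7); the practice exam (finishes hour 7). The latest of these is hour 7, so error review runs hour 7 to 7 + 7 = hour 14.
Note summarizing waits on error review (finishes hour 14, plus 1-hour gap → hour 15), so it starts at hour 15 and finishes at 15 + 5 = hour 20.
For formula-sheet prep: note summarizing (finishes hour 20, plus 3-hour gap → hour 23); error review (finishes hour 14); group study (finishes hour 12, plus 3-hour gap → hour 15). Taking the maximum gives a start of hour 23, and it finishes at 23 + 4 = hour 27.
Final review has to wait for formula-sheet prep (finishes hour 27, plus 2-hour gap → hour 29); note summarizing (finishes hour 20); group study (finishes hour 12). The latest of these is hour 29, so final review runs hour 29 to 29 + 9 = hour 38.
Every task is finished by hour 38, which is no later than the deadline of 45, so the schedule is feasible.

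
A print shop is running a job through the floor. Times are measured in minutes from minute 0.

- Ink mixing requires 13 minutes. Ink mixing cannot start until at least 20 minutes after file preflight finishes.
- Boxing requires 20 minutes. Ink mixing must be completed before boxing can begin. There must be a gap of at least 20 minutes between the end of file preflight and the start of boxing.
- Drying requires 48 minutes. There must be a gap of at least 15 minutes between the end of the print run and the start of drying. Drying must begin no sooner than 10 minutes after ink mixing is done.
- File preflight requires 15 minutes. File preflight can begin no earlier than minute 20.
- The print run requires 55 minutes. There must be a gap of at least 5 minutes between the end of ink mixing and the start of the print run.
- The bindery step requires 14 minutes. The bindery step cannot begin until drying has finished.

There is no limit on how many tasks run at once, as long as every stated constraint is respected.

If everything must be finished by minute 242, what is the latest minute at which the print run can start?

110

To finish by minute 242, the bindery step (duration 14) must start no later than minute 228.
Since the bindery step (must start by minute 228) depends on it, drying must finish by minute 228. Backing off its 48-minute duration gives a latest start of minute 180.
Since drying (must start by minute 180, minus 15-minute gap → minute 165) depends on it, the print run must finish by minute 165. Backing off its 55-minute duration gives a latest start of minute 110.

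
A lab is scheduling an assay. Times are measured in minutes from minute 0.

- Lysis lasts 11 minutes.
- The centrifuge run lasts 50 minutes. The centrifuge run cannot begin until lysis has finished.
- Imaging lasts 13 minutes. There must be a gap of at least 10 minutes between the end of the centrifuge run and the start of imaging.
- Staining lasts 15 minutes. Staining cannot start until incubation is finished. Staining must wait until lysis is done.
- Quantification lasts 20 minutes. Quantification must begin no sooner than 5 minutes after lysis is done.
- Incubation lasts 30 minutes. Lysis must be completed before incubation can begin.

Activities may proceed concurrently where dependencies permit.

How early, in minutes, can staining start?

Nothing blocks lysis, so it runs from minute 0 to minute 11.
Incubation cannot begin until lysis (finishes minute 11). It runs from minute 11 to 11 + 30 = minute 41.
Staining waits on incubation (finishes minute 41); lysis (finishes minute 11). The latest of these is minute 41, which is the earliest staining can start.

41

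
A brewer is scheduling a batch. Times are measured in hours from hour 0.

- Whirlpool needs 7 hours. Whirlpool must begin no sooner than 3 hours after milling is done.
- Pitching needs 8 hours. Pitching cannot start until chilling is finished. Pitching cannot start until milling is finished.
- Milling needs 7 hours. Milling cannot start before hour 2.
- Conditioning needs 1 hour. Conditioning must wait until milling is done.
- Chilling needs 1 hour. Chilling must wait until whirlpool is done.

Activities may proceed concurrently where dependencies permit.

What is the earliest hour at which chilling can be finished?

Milling cannot begin until its own release at hour 2. It runs from hour 2 to 2 + 7 = hour 9.
After milling (finishes hour 9, plus 3-hour gap → hour 12), whirlpool can start at hour 12 and finishes at hour 19.
Chilling waits on whirlpool (finishes hour 19), so it starts at hour 19 and finishes at 19 + 1 = hour 20.

20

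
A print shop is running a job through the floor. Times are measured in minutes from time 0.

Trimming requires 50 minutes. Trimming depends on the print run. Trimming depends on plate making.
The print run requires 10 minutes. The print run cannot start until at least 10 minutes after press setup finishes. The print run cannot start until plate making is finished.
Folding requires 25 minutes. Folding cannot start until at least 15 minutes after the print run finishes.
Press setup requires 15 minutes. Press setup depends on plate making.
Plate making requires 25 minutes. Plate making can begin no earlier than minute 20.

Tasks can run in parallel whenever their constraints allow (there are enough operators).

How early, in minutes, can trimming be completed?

After its own release at minute 20, plate making can start at minute 20 and finishes at minute 45.
Press setup waits on plate making (finishes minute 45), so it starts at minute 45 and finishes at 45 + 15 = minute 60.
The print run needs all of press setup (finishes minute 60, plus 10-minute gap → minute 70); plate making (finishes minute 45). That puts its earliest start at minute 70; it finishes at 70 + 10 = minute 80.
Trimming cannot start until the print run (finishes minute 80); plate making (finishes minute 45). The controlling bound is minute 80, so trimming finishes at 80 + 50 = minute 130.

130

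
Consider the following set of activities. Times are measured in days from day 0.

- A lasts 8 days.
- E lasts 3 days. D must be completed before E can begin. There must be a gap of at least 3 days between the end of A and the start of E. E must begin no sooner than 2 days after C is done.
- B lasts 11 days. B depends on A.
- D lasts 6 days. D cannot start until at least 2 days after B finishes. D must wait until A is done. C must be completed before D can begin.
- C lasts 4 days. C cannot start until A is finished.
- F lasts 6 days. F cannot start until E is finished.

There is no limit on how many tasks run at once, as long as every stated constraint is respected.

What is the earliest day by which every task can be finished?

36

A has no prerequisites, so it starts at day 0 and finishes at day 8.
After A (finishes day 8), C can start at day 8 and finishes at day 12.
B cannot begin until A (finishes day 8). It runs from day 8 to 8 + 11 = day 19.
D has to wait for B (finishes day 19, plus 2-day gap → day 21); A (finishes day 8); C (finishes day 12). The latest of these is day 21, so D runs day 21 to 21 + 6 = day 27.
For E: D (finishes day 27); A (finishes day 8, plus 3-day gap → day 11); C (finishes day 12, plus 2-day gap → day 14). Taking the maximum gives a start of day 27, and it finishes at 27 + 3 = day 30.
F cannot begin until E (finishes day 30). It runs from day 30 to 30 + 6 = day 36.
All tasks are finished once the last one completes. Finish times: A at 8, B at 19, C at 12, D at 27, E at 30, F at 36. The latest is day 36.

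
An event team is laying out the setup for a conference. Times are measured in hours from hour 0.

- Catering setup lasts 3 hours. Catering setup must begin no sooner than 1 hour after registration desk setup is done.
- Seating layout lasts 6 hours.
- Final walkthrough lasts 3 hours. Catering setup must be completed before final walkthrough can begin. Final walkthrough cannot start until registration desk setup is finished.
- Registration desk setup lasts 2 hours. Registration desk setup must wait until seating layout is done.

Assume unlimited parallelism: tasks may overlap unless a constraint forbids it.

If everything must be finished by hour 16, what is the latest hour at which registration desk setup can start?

Final walkthrough must finish by hour 16; it takes 3 hours, so it must start by 16 − 3 = hour 13.
Catering setup must finish before final walkthrough (must start by hour 13). With a 3-hour duration, catering setup must start by 13 − 3 = hour 10.
Registration desk setup feeds catering setup (must start by hour 10, minus 1-hour gap → hour 9); final walkthrough (must start by hour 13). Taking the minimum, registration desk setup must finish by hour 9 and start by 9 − 2 = hour 7.

7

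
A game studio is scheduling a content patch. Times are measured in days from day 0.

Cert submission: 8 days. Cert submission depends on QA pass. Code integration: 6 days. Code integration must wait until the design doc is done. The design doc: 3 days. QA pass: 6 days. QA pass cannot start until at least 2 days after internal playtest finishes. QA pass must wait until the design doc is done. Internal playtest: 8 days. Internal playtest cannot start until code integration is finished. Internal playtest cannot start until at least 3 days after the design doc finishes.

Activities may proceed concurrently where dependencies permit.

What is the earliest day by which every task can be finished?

33

The design doc can start immediately at day 0; it finishes at day 3.
Code integration waits on the design doc (finishes day 3), so it starts at day 3 and finishes at 3 + 6 = day 9.
For internal playtest: code integration (finishes day 9); the design doc (finishes day 3, plus 3-day gap → day 6). Taking the maximum gives a start of day 9, and it finishes at 9 + 8 = day 17.
For QA pass: internal playtest (finishes day 17, plus 2-day gap → day 19); the design doc (finishes day 3). Taking the maximum gives a start of day 19, and it finishes at 19 + 6 = day 25.
After QA pass (finishes day 25), cert submission can start at day 25 and finishes at day 33.
All tasks are finished once the last one completes. Finish times: The design doc at 3, Code integration at 9, Internal playtest at 17, QA pass at 25, Cert submission at 33. The latest is day 33.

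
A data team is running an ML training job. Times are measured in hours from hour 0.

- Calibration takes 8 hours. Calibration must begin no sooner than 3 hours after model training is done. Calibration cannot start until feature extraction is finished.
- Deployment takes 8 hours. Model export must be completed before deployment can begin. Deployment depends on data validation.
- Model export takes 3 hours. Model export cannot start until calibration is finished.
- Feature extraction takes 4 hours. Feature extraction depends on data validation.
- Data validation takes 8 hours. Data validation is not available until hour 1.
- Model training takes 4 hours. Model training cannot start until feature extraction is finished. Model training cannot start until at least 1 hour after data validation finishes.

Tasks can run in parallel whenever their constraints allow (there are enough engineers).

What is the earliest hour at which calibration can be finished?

28

After its own release at hour 1, data validation can start at hour 1 and finishes at hour 9.
After data validation (finishes hour 9), feature extraction can start at hour 9 and finishes at hour 13.
Model training cannot start until feature extraction (finishes hour 13); data validation (finishes hour 9, plus 1-hour gap → hour 10). The controlling bound is hour 13, so model training finishes at 13 + 4 = hour 17.
Calibration cannot start until model training (finishes hour 17, plus 3-hour gap → hour 20); feature extraction (finishes hour 13). The controlling bound is hour 20, so calibration finishes at 20 + 8 = hour 28.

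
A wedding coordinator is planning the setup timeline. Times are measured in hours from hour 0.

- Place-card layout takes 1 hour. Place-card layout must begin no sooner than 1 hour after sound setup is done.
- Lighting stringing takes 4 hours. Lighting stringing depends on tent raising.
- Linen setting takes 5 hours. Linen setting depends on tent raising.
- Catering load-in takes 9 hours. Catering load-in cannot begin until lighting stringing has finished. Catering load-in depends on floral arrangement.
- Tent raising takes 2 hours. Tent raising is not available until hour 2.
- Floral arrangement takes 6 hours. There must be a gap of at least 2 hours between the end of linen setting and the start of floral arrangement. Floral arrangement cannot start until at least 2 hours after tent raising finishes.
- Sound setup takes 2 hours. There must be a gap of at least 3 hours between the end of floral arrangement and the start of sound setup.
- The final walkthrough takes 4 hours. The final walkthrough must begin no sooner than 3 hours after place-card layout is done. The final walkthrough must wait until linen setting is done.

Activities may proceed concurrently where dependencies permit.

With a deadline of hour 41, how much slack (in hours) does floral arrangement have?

After its own release at hour 2, tent raising can start at hour 2 and finishes at hour 4.
Linen setting waits on tent raising (finishes hour 4), so it starts at hour 4 and finishes at 4 + 5 = hour 9.
Floral arrangement needs all of linen setting (finishes hour 9, plus 2-hour gap → hour 11); tent raising (finishes hour 4, plus 2-hour gap → hour 6). That puts its earliest start at hour 11; it finishes at 11 + 6 = hour 17.

Working backward from the deadline:
To finish by hour 41, the final walkthrough (duration 4) must start no later than hour 37.
Place-card layout has to be done before the final walkthrough (must start by hour 37, minus 3-hour gap → hour 34). That means finishing by hour 34, i.e. starting by 34 − 1 = hour 33.
Sound setup has to be done before place-card layout (must start by hour 33, minus 1-hour gap → hour 32). That means finishing by hour 32, i.e. starting by 32 − 2 = hour 30.
To finish by hour 41, catering load-in (duration 9) must start no later than hour 32.
For floral arrangement: sound setup (must start by hour 30, minus 3-hour gap → hour 27); catering load-in (must start by hour 32). The most restrictive is hour 27; with a 6-hour duration, floral arrangement must start by hour 21.
So floral arrangement can start as early as hour 11 and as late as hour 21, giving 21 − 11 = 10 hours of slack.

10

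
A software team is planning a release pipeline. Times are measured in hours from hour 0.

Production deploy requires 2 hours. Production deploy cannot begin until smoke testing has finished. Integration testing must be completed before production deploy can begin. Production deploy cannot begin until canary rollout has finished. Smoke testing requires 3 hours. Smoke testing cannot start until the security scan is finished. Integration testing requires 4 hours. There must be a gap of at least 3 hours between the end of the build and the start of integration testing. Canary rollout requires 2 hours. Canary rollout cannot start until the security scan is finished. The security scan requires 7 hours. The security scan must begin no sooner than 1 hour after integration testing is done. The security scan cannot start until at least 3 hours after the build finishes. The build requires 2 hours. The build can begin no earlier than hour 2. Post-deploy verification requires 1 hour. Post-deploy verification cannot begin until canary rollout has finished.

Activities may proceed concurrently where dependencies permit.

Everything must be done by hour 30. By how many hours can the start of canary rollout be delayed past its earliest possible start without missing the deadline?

After its own release at hour 2, the build can start at hour 2 and finishes at hour 4.
After the build (finishes hour 4, plus 3-hour gap → hour 7), integration testing can start at hour 7 and finishes at hour 11.
For the security scan: integration testing (finishes hour 11, plus 1-hour gap → hour 12); the build (finishes hour 4, plus 3-hour gap → hour 7). Taking the maximum gives a start of hour 12, and it finishes at 12 + 7 = hour 19.
Canary rollout cannot begin until the security scan (finishes hour 19). It runs from hour 19 to 19 + 2 = hour 21.

Working backward from the deadline:
Nothing follows production deploy; the deadline of hour 30 is its only limit. It must start by 30 − 2 = hour 28.
Nothing follows post-deploy verification; the deadline of hour 30 is its only limit. It must start by 30 − 1 = hour 29.
Canary rollout must finish in time for production deploy (must start by hour 28); post-deploy verification (must start by hour 29). The tightest is hour 28, so canary rollout must start by 28 − 2 = hour 26.
So canary rollout can start as early as hour 19 and as late as hour 26, giving 26 − 19 = 7 hours of slack.

7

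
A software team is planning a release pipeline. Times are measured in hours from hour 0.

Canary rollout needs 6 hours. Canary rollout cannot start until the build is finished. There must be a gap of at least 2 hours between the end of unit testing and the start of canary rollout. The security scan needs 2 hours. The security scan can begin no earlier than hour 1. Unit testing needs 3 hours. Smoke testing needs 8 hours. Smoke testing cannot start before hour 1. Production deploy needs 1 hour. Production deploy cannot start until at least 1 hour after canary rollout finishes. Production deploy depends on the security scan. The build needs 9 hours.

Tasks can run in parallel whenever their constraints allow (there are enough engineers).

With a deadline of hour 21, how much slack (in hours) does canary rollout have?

Unit testing has no prerequisites, so it starts at hour 0 and finishes at hour 3.
The build can start immediately at hour 0; it finishes at hour 9.
Canary rollout has to wait for the build (finishes hour 9); unit testing (finishes hour 3, plus 2-hour gap → hour 5). The latest of these is hour 9, so canary rollout runs hour 9 to 9 + 6 = hour 15.

Working backward from the deadline:
Production deploy must finish by hour 21; it takes 1 hour, so it must start by 21 − 1 = hour 20.
Canary rollout feeds into production deploy (must start by hour 20, minus 1-hour gap → hour 19); so canary rollout must finish by hour 19 and therefore start by hour 13.
So canary rollout can start as early as hour 9 and as late as hour 13, giving 13 − 9 = 4 hours of slack.

4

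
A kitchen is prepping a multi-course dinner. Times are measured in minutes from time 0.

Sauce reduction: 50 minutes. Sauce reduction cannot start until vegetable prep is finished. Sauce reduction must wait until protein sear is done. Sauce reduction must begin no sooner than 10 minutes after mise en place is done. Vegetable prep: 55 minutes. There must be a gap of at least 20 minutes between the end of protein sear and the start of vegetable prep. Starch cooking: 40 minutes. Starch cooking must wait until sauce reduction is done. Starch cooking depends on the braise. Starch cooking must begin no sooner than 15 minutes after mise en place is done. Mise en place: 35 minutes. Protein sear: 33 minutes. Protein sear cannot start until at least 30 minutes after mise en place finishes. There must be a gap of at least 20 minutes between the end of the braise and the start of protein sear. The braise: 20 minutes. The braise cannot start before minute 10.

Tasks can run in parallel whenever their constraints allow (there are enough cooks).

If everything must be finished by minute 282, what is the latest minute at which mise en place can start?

19

To finish by minute 282, starch cooking (duration 40) must start no later than minute 242.
Sauce reduction has to be done before starch cooking (must start by minute 242). That means finishing by minute 242, i.e. starting by 242 − 50 = minute 192.
Vegetable prep must finish before sauce reduction (must start by minute 192). With a 55-minute duration, vegetable prep must start by 192 − 55 = minute 137.
For protein sear: vegetable prep (must start by minute 137, minus 20-minute gap → minute 117); sauce reduction (must start by minute 192). The most restrictive is minute 117; with a 33-minute duration, protein sear must start by minute 84.
Mise en place feeds protein sear (must start by minute 84, minus 30-minute gap → minute 54); sauce reduction (must start by minute 192, minus 10-minute gap → minute 182); starch cooking (must start by minute 242, minus 15-minute gap → minute 227). Taking the minimum, mise en place must finish by minute 54 and start by 54 − 35 = minute 19.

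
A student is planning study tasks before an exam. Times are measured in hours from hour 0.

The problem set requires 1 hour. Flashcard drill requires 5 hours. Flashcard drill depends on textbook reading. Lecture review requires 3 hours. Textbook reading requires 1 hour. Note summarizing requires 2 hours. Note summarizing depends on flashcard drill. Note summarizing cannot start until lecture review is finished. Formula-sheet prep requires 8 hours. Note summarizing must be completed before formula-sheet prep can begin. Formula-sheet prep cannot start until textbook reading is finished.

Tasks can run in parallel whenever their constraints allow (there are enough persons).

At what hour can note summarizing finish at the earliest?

Nothing blocks lecture review, so it runs from hour 0 to hour 3.
Textbook reading has no prerequisites, so it starts at hour 0 and finishes at hour 1.
Flashcard drill waits on textbook reading (finishes hour 1), so it starts at hour 1 and finishes at 1 + 5 = hour 6.
Note summarizing cannot start until flashcard drill (finishes hour 6); lecture review (finishes hour 3). The controlling bound is hour 6, so note summarizing finishes at 6 + 2 = hour 8.

8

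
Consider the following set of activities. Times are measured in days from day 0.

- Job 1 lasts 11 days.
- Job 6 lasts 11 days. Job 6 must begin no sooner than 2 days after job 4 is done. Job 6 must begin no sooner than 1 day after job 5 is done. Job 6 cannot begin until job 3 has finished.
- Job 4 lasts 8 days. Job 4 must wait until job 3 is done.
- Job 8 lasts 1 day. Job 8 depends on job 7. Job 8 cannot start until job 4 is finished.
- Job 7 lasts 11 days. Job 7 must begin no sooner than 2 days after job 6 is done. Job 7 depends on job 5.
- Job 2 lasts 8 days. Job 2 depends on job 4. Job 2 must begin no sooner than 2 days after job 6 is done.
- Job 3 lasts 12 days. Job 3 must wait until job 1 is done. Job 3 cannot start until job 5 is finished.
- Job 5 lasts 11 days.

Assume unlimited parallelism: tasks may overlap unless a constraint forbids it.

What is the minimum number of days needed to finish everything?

Job 5 has no prerequisites, so it starts at day 0 and finishes at day 11.
Job 1 can start immediately at day 0; it finishes at day 11.
For job 3: job 1 (finishes day 11); job 5 (finishes day 11). Taking the maximum gives a start of day 11, and it finishes at 11 + 12 = day 23.
Job 4 cannot begin until job 3 (finishes day 23). It runs from day 23 to 23 + 8 = day 31.
Job 6 has to wait for job 4 (finishes day 31, plus 2-day gap → day 33); job 5 (finishes day 11, plus 1-day gap → day 12); job 3 (finishes day 23). The latest of these is day 33, so job 6 runs day 33 to 33 + 11 = day 44.
Job 7 cannot start until job 6 (finishes day 44, plus 2-day gap → day 46); job 5 (finishes day 11). The controlling bound is day 46, so job 7 finishes at 46 + 11 = day 57.
Job 8 needs all of job 7 (finishes day 57); job 4 (finishes day 31). That puts its earliest start at day 57; it finishes at 57 + 1 = day 58.
Job 2 needs all of job 4 (finishes day 31); job 6 (finishes day 44, plus 2-day gap → day 46). That puts its earliest start at day 46; it finishes at 46 + 8 = day 54.
All tasks are finished once the last one completes. Finish times: Job 1 at 11, Job 2 at 54, Job 3 at 23, Job 4 at 31, Job 5 at 11, Job 6 at 44, Job 7 at 57, Job 8 at 58. The latest is day 58.

58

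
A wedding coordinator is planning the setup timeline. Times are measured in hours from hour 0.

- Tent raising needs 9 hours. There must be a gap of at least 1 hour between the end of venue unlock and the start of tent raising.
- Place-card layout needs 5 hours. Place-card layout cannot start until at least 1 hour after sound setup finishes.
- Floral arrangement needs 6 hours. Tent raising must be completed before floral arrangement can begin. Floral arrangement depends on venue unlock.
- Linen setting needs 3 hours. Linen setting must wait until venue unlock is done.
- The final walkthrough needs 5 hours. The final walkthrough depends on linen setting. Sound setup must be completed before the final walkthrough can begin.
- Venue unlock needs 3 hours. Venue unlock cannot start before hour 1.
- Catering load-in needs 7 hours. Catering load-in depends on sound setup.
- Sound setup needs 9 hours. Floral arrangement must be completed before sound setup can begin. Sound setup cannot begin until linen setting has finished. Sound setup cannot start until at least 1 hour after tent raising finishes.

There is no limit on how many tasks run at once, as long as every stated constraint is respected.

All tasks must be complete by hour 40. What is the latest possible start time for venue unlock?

5

Catering load-in has no dependents, so it just needs to finish by hour 40. Starting by 40 − 7 = hour 33 achieves that.
Place-card layout must finish by hour 40; it takes 5 hours, so it must start by 40 − 5 = hour 35.
Nothing follows the final walkthrough; the deadline of hour 40 is its only limit. It must start by 40 − 5 = hour 35.
For sound setup: catering load-in (must start by hour 33); place-card layout (must start by hour 35, minus 1-hour gap → hour 34); the final walkthrough (must start by hour 35). The most restrictive is hour 33; with a 9-hour duration, sound setup must start by hour 24.
Floral arrangement has to be done before sound setup (must start by hour 24). That means finishing by hour 24, i.e. starting by 24 − 6 = hour 18.
For tent raising: floral arrangement (must start by hour 18); sound setup (must start by hour 24, minus 1-hour gap → hour 23). The most restrictive is hour 18; with a 9-hour duration, tent raising must start by hour 9.
Linen setting has several dependents: sound setup (must start by hour 24); the final walkthrough (must start by hour 35). The earliest of those limits is hour 24, so linen setting must start by 24 − 3 = hour 21.
For venue unlock: tent raising (must start by hour 9, minus 1-hour gap → hour 8); linen setting (must start by hour 21); floral arrangement (must start by hour 18). The most restrictive is hour 8; with a 3-hour duration, venue unlock must start by hour 5.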